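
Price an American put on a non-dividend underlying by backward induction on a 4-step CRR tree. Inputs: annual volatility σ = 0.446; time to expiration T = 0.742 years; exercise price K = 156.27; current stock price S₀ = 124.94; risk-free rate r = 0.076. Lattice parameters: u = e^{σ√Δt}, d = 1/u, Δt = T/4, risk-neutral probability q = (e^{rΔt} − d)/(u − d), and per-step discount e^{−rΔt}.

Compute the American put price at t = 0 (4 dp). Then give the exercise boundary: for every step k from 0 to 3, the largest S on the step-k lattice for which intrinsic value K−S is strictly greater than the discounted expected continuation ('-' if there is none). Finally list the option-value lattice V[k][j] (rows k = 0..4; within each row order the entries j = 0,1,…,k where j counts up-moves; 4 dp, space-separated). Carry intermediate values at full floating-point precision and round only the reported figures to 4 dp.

price = 37.0020
boundary = - 103.1045 85.0851 103.1045
tree:
37.0020
53.1655 21.1761
71.1849 34.4059 7.9580
86.0551 53.1655 15.7900 0.0000
98.3264 71.1849 31.3300 0.0000 0.0000

Δt=0.18550  u=1.21178  d=0.82523  q=0.48885  discount=0.98600
step 4 (expiry): payoffs max(K−S,0) = 98.3264 71.1849 31.3300 0.0000 0.0000
step 3: (k=3,j=0): S=70.2149, (K−S)⁺=86.0551, hold=83.8674 ⇒ V=86.0551 exercise | (k=3,j=1): S=103.1045, (K−S)⁺=53.1655, hold=50.9779 ⇒ V=53.1655 exercise | (k=3,j=2): S=151.3999, (K−S)⁺=4.8701, hold=15.7900 ⇒ V=15.7900 continue | (k=3,j=3): S=222.3175, (K−S)⁺=0.0000, hold=0.0000 ⇒ V=0.0000 continue  boundary S*=103.1045
step 2: (k=2,j=0): S=85.0851, (K−S)⁺=71.1849, hold=68.9973 ⇒ V=71.1849 exercise | (k=2,j=1): S=124.9400, (K−S)⁺=31.3300, hold=34.4059 ⇒ V=34.4059 continue | (k=2,j=2): S=183.4634, (K−S)⁺=0.0000, hold=7.9580 ⇒ V=7.9580 continue  boundary S*=85.0851
step 1: (k=1,j=0): S=103.1045, (K−S)⁺=53.1655, hold=52.4605 ⇒ V=53.1655 exercise | (k=1,j=1): S=151.3999, (K−S)⁺=4.8701, hold=21.1761 ⇒ V=21.1761 continue  boundary S*=103.1045
step 0: (k=0,j=0): S=124.9400, (K−S)⁺=31.3300, hold=37.0020 ⇒ V=37.0020 continue  boundary S*=-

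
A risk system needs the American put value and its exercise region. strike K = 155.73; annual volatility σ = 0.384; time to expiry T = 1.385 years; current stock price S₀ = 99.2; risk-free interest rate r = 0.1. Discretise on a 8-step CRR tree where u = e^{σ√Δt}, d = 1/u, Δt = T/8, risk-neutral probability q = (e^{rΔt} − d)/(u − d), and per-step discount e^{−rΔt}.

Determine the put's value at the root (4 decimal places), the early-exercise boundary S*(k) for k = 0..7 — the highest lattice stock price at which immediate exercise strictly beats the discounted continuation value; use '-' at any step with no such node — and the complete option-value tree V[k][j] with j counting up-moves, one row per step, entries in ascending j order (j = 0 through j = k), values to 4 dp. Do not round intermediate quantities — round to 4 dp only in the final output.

Δt=0.17313, u=1.17325, d=0.85233, q=0.51456, disc=e^(-rΔt)=0.98284
k=8 terminal: V=max(K-S,0) → 128.0992 117.6959 103.3757 83.6637 56.5300 19.1802 0.0000 0.0000 0.0000
k=7: j=0 S=32.4178 intr=123.3122 cont=120.6393 V=123.3122[EX]; j=1 S=44.6234 intr=111.1066 cont=108.4337 V=111.1066[EX]; j=2 S=61.4246 intr=94.3054 cont=91.6325 V=94.3054[EX]; j=3 S=84.5516 intr=71.1784 cont=68.5055 V=71.1784[EX]; j=4 S=116.3862 intr=39.3438 cont=36.6709 V=39.3438[EX]; j=5 S=160.2068 intr=0.0000 cont=9.1510 V=9.1510[hold]; j=6 S=220.5264 intr=0.0000 cont=0.0000 V=0.0000[hold]; j=7 S=303.5569 intr=0.0000 cont=0.0000 V=0.0000[hold]  S*(7)=116.3862
k=6: j=0 S=38.0341 intr=117.6959 cont=115.0230 V=117.6959[EX]; j=1 S=52.3543 intr=103.3757 cont=100.7028 V=103.3757[EX]; j=2 S=72.0663 intr=83.6637 cont=80.9908 V=83.6637[EX]; j=3 S=99.2000 intr=56.5300 cont=53.8571 V=56.5300[EX]; j=4 S=136.5498 intr=19.1802 cont=23.3993 V=23.3993[hold]; j=5 S=187.9623 intr=0.0000 cont=4.3661 V=4.3661[hold]; j=6 S=258.7321 intr=0.0000 cont=0.0000 V=0.0000[hold]  S*(6)=99.2000
k=5: j=0 S=44.6234 intr=111.1066 cont=108.4337 V=111.1066[EX]; j=1 S=61.4246 intr=94.3054 cont=91.6325 V=94.3054[EX]; j=2 S=84.5516 intr=71.1784 cont=68.5055 V=71.1784[EX]; j=3 S=116.3862 intr=39.3438 cont=38.8046 V=39.3438[EX]; j=4 S=160.2068 intr=0.0000 cont=13.3720 V=13.3720[hold]; j=5 S=220.5264 intr=0.0000 cont=2.0831 V=2.0831[hold]  S*(5)=116.3862
k=4: j=0 S=52.3543 intr=103.3757 cont=100.7028 V=103.3757[EX]; j=1 S=72.0663 intr=83.6637 cont=80.9908 V=83.6637[EX]; j=2 S=99.2000 intr=56.5300 cont=53.8571 V=56.5300[EX]; j=3 S=136.5498 intr=19.1802 cont=25.5339 V=25.5339[hold]; j=4 S=187.9623 intr=0.0000 cont=7.4334 V=7.4334[hold]  S*(4)=99.2000
k=3: j=0 S=61.4246 intr=94.3054 cont=91.6325 V=94.3054[EX]; j=1 S=84.5516 intr=71.1784 cont=68.5055 V=71.1784[EX]; j=2 S=116.3862 intr=39.3438 cont=39.8842 V=39.8842[hold]; j=3 S=160.2068 intr=0.0000 cont=15.9418 V=15.9418[hold]  S*(3)=84.5516
k=2: j=0 S=72.0663 intr=83.6637 cont=80.9908 V=83.6637[EX]; j=1 S=99.2000 intr=56.5300 cont=54.1304 V=56.5300[EX]; j=2 S=136.5498 intr=19.1802 cont=27.0913 V=27.0913[hold]  S*(2)=99.2000
k=1: j=0 S=84.5516 intr=71.1784 cont=68.5055 V=71.1784[EX]; j=1 S=116.3862 intr=39.3438 cont=40.6718 V=40.6718[hold]  S*(1)=84.5516
k=0: j=0 S=99.2000 intr=56.5300 cont=54.5287 V=56.5300[EX]  S*(0)=99.2000

price = 56.5300
boundary = 99.2000 84.5516 99.2000 84.5516 99.2000 116.3862 99.2000 116.3862
tree:
56.5300
71.1784 40.6718
83.6637 56.5300 27.0913
94.3054 71.1784 39.8842 15.9418
103.3757 83.6637 56.5300 25.5339 7.4334
111.1066 94.3054 71.1784 39.3438 13.3720 2.0831
117.6959 103.3757 83.6637 56.5300 23.3993 4.3661 0.0000
123.3122 111.1066 94.3054 71.1784 39.3438 9.1510 0.0000 0.0000
128.0992 117.6959 103.3757 83.6637 56.5300 19.1802 0.0000 0.0000 0.0000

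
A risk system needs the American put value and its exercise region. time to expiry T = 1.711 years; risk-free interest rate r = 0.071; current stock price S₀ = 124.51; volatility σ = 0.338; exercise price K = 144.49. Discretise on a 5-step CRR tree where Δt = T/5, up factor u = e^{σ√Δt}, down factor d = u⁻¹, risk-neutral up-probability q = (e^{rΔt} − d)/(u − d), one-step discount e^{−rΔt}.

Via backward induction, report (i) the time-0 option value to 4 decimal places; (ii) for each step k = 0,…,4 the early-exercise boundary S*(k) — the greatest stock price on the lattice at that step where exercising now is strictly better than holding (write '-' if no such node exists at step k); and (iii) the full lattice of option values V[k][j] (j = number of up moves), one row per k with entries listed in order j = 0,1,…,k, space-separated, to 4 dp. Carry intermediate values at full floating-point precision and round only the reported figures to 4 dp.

params: Δt=0.34220 u=1.21862 d=0.82060 q=0.51252 e^(-rΔt)=0.97600
t_5 payoffs: 98.1608 75.6890 42.3174 0.0000 0.0000 0.0000
t_4: node(4,0) S=56.4579 payoff=88.0321 vs cont=84.5639 → 88.0321 [stop]  node(4,1) S=83.8425 payoff=60.6475 vs cont=57.1792 → 60.6475 [stop]  node(4,2) S=124.5100 payoff=19.9800 vs cont=20.1338 → 20.1338 [wait]  node(4,3) S=184.9030 payoff=0.0000 vs cont=0.0000 → 0.0000 [wait]  node(4,4) S=274.5895 payoff=0.0000 vs cont=0.0000 → 0.0000 [wait]  ⇒ S*(4)=83.8425
t_3: node(3,0) S=68.8010 payoff=75.6890 vs cont=72.2208 → 75.6890 [stop]  node(3,1) S=102.1726 payoff=42.3174 vs cont=38.9261 → 42.3174 [stop]  node(3,2) S=151.7309 payoff=0.0000 vs cont=9.5793 → 9.5793 [wait]  node(3,3) S=225.3274 payoff=0.0000 vs cont=0.0000 → 0.0000 [wait]  ⇒ S*(3)=102.1726
t_2: node(2,0) S=83.8425 payoff=60.6475 vs cont=57.1792 → 60.6475 [stop]  node(2,1) S=124.5100 payoff=19.9800 vs cont=24.9255 → 24.9255 [wait]  node(2,2) S=184.9030 payoff=0.0000 vs cont=4.5576 → 4.5576 [wait]  ⇒ S*(2)=83.8425
t_1: node(1,0) S=102.1726 payoff=42.3174 vs cont=41.3230 → 42.3174 [stop]  node(1,1) S=151.7309 payoff=0.0000 vs cont=14.1388 → 14.1388 [wait]  ⇒ S*(1)=102.1726
t_0: node(0,0) S=124.5100 payoff=19.9800 vs cont=27.2063 → 27.2063 [wait]  ⇒ S*(0)=-

price = 27.2063
boundary = - 102.1726 83.8425 102.1726 83.8425
tree:
27.2063
42.3174 14.1388
60.6475 24.9255 4.5576
75.6890 42.3174 9.5793 0.0000
88.0321 60.6475 20.1338 0.0000 0.0000
98.1608 75.6890 42.3174 0.0000 0.0000 0.0000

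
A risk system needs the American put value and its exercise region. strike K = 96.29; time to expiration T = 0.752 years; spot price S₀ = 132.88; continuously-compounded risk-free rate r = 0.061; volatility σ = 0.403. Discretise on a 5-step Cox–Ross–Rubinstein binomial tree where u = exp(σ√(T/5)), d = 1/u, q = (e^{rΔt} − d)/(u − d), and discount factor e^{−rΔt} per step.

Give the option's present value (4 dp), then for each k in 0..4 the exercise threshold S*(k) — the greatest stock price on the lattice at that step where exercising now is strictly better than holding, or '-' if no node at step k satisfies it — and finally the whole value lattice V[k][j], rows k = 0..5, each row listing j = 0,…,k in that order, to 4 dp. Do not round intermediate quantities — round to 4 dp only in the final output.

price = 3.2983
boundary = - - - - 71.1144
tree:
3.2983
5.7092 0.8548
9.6772 1.6927 0.0000
15.9385 3.3521 0.0000 0.0000
25.1756 6.6382 0.0000 0.0000 0.0000
35.4650 13.1456 0.0000 0.0000 0.0000 0.0000

Δt=0.15040, u=1.16916, d=0.85531, q=0.49037, disc=e^(-rΔt)=0.99087
k=5 terminal: V=max(K-S,0) → 35.4650 13.1456 0.0000 0.0000 0.0000 0.0000
k=4: j=0 S=71.1144 intr=25.1756 cont=24.2962 V=25.1756[EX]; j=1 S=97.2095 intr=0.0000 cont=6.6382 V=6.6382[hold]; j=2 S=132.8800 intr=0.0000 cont=0.0000 V=0.0000[hold]; j=3 S=181.6397 intr=0.0000 cont=0.0000 V=0.0000[hold]; j=4 S=248.2915 intr=0.0000 cont=0.0000 V=0.0000[hold]  S*(4)=71.1144
k=3: j=0 S=83.1444 intr=13.1456 cont=15.9385 V=15.9385[hold]; j=1 S=113.6538 intr=0.0000 cont=3.3521 V=3.3521[hold]; j=2 S=155.3585 intr=0.0000 cont=0.0000 V=0.0000[hold]; j=3 S=212.3666 intr=0.0000 cont=0.0000 V=0.0000[hold]  S*(3)=-
k=2: j=0 S=97.2095 intr=0.0000 cont=9.6772 V=9.6772[hold]; j=1 S=132.8800 intr=0.0000 cont=1.6927 V=1.6927[hold]; j=2 S=181.6397 intr=0.0000 cont=0.0000 V=0.0000[hold]  S*(2)=-
k=1: j=0 S=113.6538 intr=0.0000 cont=5.7092 V=5.7092[hold]; j=1 S=155.3585 intr=0.0000 cont=0.8548 V=0.8548[hold]  S*(1)=-
k=0: j=0 S=132.8800 intr=0.0000 cont=3.2983 V=3.2983[hold]  S*(0)=-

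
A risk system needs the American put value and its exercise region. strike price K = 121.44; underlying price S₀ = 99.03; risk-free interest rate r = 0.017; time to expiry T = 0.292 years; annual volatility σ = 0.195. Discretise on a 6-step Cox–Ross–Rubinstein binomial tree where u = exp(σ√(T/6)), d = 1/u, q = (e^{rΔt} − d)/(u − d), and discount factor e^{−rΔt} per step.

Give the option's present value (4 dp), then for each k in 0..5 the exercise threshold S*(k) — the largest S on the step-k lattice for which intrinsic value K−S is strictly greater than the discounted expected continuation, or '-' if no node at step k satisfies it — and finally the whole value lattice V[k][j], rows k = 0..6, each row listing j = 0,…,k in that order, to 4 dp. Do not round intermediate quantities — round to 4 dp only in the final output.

price = 22.4100
boundary = 99.0300 94.8603 99.0300 103.3830 107.9274 112.6715
tree:
22.4100
26.5797 18.0706
30.5739 22.4100 13.7415
34.3999 26.5797 18.0570 9.4292
38.0648 30.5739 22.4100 13.5126 5.3429
41.5754 34.3999 26.5797 18.0570 8.7685 1.9106
44.9382 38.0648 30.5739 22.4100 13.5126 3.8158 0.0000

params: Δt=0.04867 u=1.04396 d=0.95789 q=0.49886 e^(-rΔt)=0.99917
t_6 payoffs: 44.9382 38.0648 30.5739 22.4100 13.5126 3.8158 0.0000
t_5: node(5,0) S=79.8646 payoff=41.5754 vs cont=41.4750 → 41.5754 [stop]  node(5,1) S=87.0401 payoff=34.3999 vs cont=34.2995 → 34.3999 [stop]  node(5,2) S=94.8603 payoff=26.5797 vs cont=26.4793 → 26.5797 [stop]  node(5,3) S=103.3830 payoff=18.0570 vs cont=17.9565 → 18.0570 [stop]  node(5,4) S=112.6715 payoff=8.7685 vs cont=8.6680 → 8.7685 [stop]  node(5,5) S=122.7946 payoff=0.0000 vs cont=1.9106 → 1.9106 [wait]  ⇒ S*(5)=112.6715
t_4: node(4,0) S=83.3752 payoff=38.0648 vs cont=37.9644 → 38.0648 [stop]  node(4,1) S=90.8661 payoff=30.5739 vs cont=30.4735 → 30.5739 [stop]  node(4,2) S=99.0300 payoff=22.4100 vs cont=22.3096 → 22.4100 [stop]  node(4,3) S=107.9274 payoff=13.5126 vs cont=13.4122 → 13.5126 [stop]  node(4,4) S=117.6242 payoff=3.8158 vs cont=5.3429 → 5.3429 [wait]  ⇒ S*(4)=107.9274
t_3: node(3,0) S=87.0401 payoff=34.3999 vs cont=34.2995 → 34.3999 [stop]  node(3,1) S=94.8603 payoff=26.5797 vs cont=26.4793 → 26.5797 [stop]  node(3,2) S=103.3830 payoff=18.0570 vs cont=17.9565 → 18.0570 [stop]  node(3,3) S=112.6715 payoff=8.7685 vs cont=9.4292 → 9.4292 [wait]  ⇒ S*(3)=103.3830
t_2: node(2,0) S=90.8661 payoff=30.5739 vs cont=30.4735 → 30.5739 [stop]  node(2,1) S=99.0300 payoff=22.4100 vs cont=22.3096 → 22.4100 [stop]  node(2,2) S=107.9274 payoff=13.5126 vs cont=13.7415 → 13.7415 [wait]  ⇒ S*(2)=99.0300
t_1: node(1,0) S=94.8603 payoff=26.5797 vs cont=26.4793 → 26.5797 [stop]  node(1,1) S=103.3830 payoff=18.0570 vs cont=18.0706 → 18.0706 [wait]  ⇒ S*(1)=94.8603
t_0: node(0,0) S=99.0300 payoff=22.4100 vs cont=22.3164 → 22.4100 [stop]  ⇒ S*(0)=99.0300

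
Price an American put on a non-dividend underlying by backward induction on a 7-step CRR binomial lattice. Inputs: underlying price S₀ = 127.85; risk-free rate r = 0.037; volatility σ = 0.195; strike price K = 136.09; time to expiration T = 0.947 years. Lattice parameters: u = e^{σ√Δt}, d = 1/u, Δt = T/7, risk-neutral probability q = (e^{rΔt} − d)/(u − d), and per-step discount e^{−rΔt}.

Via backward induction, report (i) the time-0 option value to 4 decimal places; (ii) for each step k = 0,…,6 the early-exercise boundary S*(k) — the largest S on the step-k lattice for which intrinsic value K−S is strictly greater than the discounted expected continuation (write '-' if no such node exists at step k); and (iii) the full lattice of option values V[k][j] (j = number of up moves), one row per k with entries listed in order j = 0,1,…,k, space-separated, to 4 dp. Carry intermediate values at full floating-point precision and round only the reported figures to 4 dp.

params: Δt=0.13529 u=1.07436 d=0.93079 q=0.51703 e^(-rΔt)=0.99501
t_7 payoffs: 58.7049 46.7686 32.9912 17.0887 0.0000 0.0000 0.0000 0.0000
t_6: node(6,0) S=83.1393 payoff=52.9507 vs cont=52.2712 → 52.9507 [stop]  node(6,1) S=95.9632 payoff=40.1268 vs cont=39.4473 → 40.1268 [stop]  node(6,2) S=110.7650 payoff=25.3250 vs cont=24.6455 → 25.3250 [stop]  node(6,3) S=127.8500 payoff=8.2400 vs cont=8.2121 → 8.2400 [stop]  node(6,4) S=147.5703 payoff=0.0000 vs cont=0.0000 → 0.0000 [wait]  node(6,5) S=170.3323 payoff=0.0000 vs cont=0.0000 → 0.0000 [wait]  node(6,6) S=196.6052 payoff=0.0000 vs cont=0.0000 → 0.0000 [wait]  ⇒ S*(6)=127.8500
t_5: node(5,0) S=89.3214 payoff=46.7686 vs cont=46.0891 → 46.7686 [stop]  node(5,1) S=103.0988 payoff=32.9912 vs cont=32.3117 → 32.9912 [stop]  node(5,2) S=119.0013 payoff=17.0887 vs cont=16.4092 → 17.0887 [stop]  node(5,3) S=137.3567 payoff=0.0000 vs cont=3.9598 → 3.9598 [wait]  node(5,4) S=158.5433 payoff=0.0000 vs cont=0.0000 → 0.0000 [wait]  node(5,5) S=182.9979 payoff=0.0000 vs cont=0.0000 → 0.0000 [wait]  ⇒ S*(5)=119.0013
t_4: node(4,0) S=95.9632 payoff=40.1268 vs cont=39.4473 → 40.1268 [stop]  node(4,1) S=110.7650 payoff=25.3250 vs cont=24.6455 → 25.3250 [stop]  node(4,2) S=127.8500 payoff=8.2400 vs cont=10.2492 → 10.2492 [wait]  node(4,3) S=147.5703 payoff=0.0000 vs cont=1.9029 → 1.9029 [wait]  node(4,4) S=170.3323 payoff=0.0000 vs cont=0.0000 → 0.0000 [wait]  ⇒ S*(4)=110.7650
t_3: node(3,0) S=103.0988 payoff=32.9912 vs cont=32.3117 → 32.9912 [stop]  node(3,1) S=119.0013 payoff=17.0887 vs cont=17.4429 → 17.4429 [wait]  node(3,2) S=137.3567 payoff=0.0000 vs cont=5.9043 → 5.9043 [wait]  node(3,3) S=158.5433 payoff=0.0000 vs cont=0.9145 → 0.9145 [wait]  ⇒ S*(3)=103.0988
t_2: node(2,0) S=110.7650 payoff=25.3250 vs cont=24.8277 → 25.3250 [stop]  node(2,1) S=127.8500 payoff=8.2400 vs cont=11.4198 → 11.4198 [wait]  node(2,2) S=147.5703 payoff=0.0000 vs cont=3.3078 → 3.3078 [wait]  ⇒ S*(2)=110.7650
t_1: node(1,0) S=119.0013 payoff=17.0887 vs cont=18.0450 → 18.0450 [wait]  node(1,1) S=137.3567 payoff=0.0000 vs cont=7.1896 → 7.1896 [wait]  ⇒ S*(1)=-
t_0: node(0,0) S=127.8500 payoff=8.2400 vs cont=12.3704 → 12.3704 [wait]  ⇒ S*(0)=-

price = 12.3704
boundary = - - 110.7650 103.0988 110.7650 119.0013 127.8500
tree:
12.3704
18.0450 7.1896
25.3250 11.4198 3.3078
32.9912 17.4429 5.9043 0.9145
40.1268 25.3250 10.2492 1.9029 0.0000
46.7686 32.9912 17.0887 3.9598 0.0000 0.0000
52.9507 40.1268 25.3250 8.2400 0.0000 0.0000 0.0000
58.7049 46.7686 32.9912 17.0887 0.0000 0.0000 0.0000 0.0000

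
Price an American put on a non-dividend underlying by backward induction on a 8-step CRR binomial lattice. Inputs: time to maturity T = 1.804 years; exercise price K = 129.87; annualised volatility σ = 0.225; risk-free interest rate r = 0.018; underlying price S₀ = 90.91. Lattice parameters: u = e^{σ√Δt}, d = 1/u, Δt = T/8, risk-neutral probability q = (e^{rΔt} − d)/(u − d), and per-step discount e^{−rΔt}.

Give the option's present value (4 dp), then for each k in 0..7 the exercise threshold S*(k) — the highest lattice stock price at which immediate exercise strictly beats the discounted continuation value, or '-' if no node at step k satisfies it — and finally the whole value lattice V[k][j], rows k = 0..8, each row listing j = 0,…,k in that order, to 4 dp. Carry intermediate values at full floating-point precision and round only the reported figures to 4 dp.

params: Δt=0.22550 u=1.11276 d=0.89866 q=0.49231 e^(-rΔt)=0.99595
t_8 payoffs: 91.1983 81.9852 70.5772 56.4513 38.9600 17.3016 0.0000 0.0000 0.0000
t_7: node(7,0) S=43.0324 payoff=86.8376 vs cont=86.3116 → 86.8376 [stop]  node(7,1) S=53.2844 payoff=76.5856 vs cont=76.0596 → 76.5856 [stop]  node(7,2) S=65.9788 payoff=63.8912 vs cont=63.3651 → 63.8912 [stop]  node(7,3) S=81.6976 payoff=48.1724 vs cont=47.6463 → 48.1724 [stop]  node(7,4) S=101.1612 payoff=28.7088 vs cont=28.1827 → 28.7088 [stop]  node(7,5) S=125.2618 payoff=4.6082 vs cont=8.7483 → 8.7483 [wait]  node(7,6) S=155.1042 payoff=0.0000 vs cont=0.0000 → 0.0000 [wait]  node(7,7) S=192.0561 payoff=0.0000 vs cont=0.0000 → 0.0000 [wait]  ⇒ S*(7)=101.1612
t_6: node(6,0) S=47.8848 payoff=81.9852 vs cont=81.4591 → 81.9852 [stop]  node(6,1) S=59.2928 payoff=70.5772 vs cont=70.0511 → 70.5772 [stop]  node(6,2) S=73.4187 payoff=56.4513 vs cont=55.9252 → 56.4513 [stop]  node(6,3) S=90.9100 payoff=38.9600 vs cont=38.4339 → 38.9600 [stop]  node(6,4) S=112.5684 payoff=17.3016 vs cont=18.8055 → 18.8055 [wait]  node(6,5) S=139.3866 payoff=0.0000 vs cont=4.4234 → 4.4234 [wait]  node(6,6) S=172.5941 payoff=0.0000 vs cont=0.0000 → 0.0000 [wait]  ⇒ S*(6)=90.9100
t_5: node(5,0) S=53.2844 payoff=76.5856 vs cont=76.0596 → 76.5856 [stop]  node(5,1) S=65.9788 payoff=63.8912 vs cont=63.3651 → 63.8912 [stop]  node(5,2) S=81.6976 payoff=48.1724 vs cont=47.6463 → 48.1724 [stop]  node(5,3) S=101.1612 payoff=28.7088 vs cont=28.9201 → 28.9201 [wait]  node(5,4) S=125.2618 payoff=4.6082 vs cont=11.6775 → 11.6775 [wait]  node(5,5) S=155.1042 payoff=0.0000 vs cont=2.2366 → 2.2366 [wait]  ⇒ S*(5)=81.6976
t_4: node(4,0) S=59.2928 payoff=70.5772 vs cont=70.0511 → 70.5772 [stop]  node(4,1) S=73.4187 payoff=56.4513 vs cont=55.9252 → 56.4513 [stop]  node(4,2) S=90.9100 payoff=38.9600 vs cont=38.5375 → 38.9600 [stop]  node(4,3) S=112.5684 payoff=17.3016 vs cont=20.3486 → 20.3486 [wait]  node(4,4) S=139.3866 payoff=0.0000 vs cont=7.0012 → 7.0012 [wait]  ⇒ S*(4)=90.9100
t_3: node(3,0) S=65.9788 payoff=63.8912 vs cont=63.3651 → 63.8912 [stop]  node(3,1) S=81.6976 payoff=48.1724 vs cont=47.6463 → 48.1724 [stop]  node(3,2) S=101.1612 payoff=28.7088 vs cont=29.6767 → 29.6767 [wait]  node(3,3) S=125.2618 payoff=4.6082 vs cont=13.7217 → 13.7217 [wait]  ⇒ S*(3)=81.6976
t_2: node(2,0) S=73.4187 payoff=56.4513 vs cont=55.9252 → 56.4513 [stop]  node(2,1) S=90.9100 payoff=38.9600 vs cont=38.9085 → 38.9600 [stop]  node(2,2) S=112.5684 payoff=17.3016 vs cont=21.7335 → 21.7335 [wait]  ⇒ S*(2)=90.9100
t_1: node(1,0) S=81.6976 payoff=48.1724 vs cont=47.6463 → 48.1724 [stop]  node(1,1) S=101.1612 payoff=28.7088 vs cont=30.3557 → 30.3557 [wait]  ⇒ S*(1)=81.6976
t_0: node(0,0) S=90.9100 payoff=38.9600 vs cont=39.2415 → 39.2415 [wait]  ⇒ S*(0)=-

price = 39.2415
boundary = - 81.6976 90.9100 81.6976 90.9100 81.6976 90.9100 101.1612
tree:
39.2415
48.1724 30.3557
56.4513 38.9600 21.7335
63.8912 48.1724 29.6767 13.7217
70.5772 56.4513 38.9600 20.3486 7.0012
76.5856 63.8912 48.1724 28.9201 11.6775 2.2366
81.9852 70.5772 56.4513 38.9600 18.8055 4.4234 0.0000
86.8376 76.5856 63.8912 48.1724 28.7088 8.7483 0.0000 0.0000
91.1983 81.9852 70.5772 56.4513 38.9600 17.3016 0.0000 0.0000 0.0000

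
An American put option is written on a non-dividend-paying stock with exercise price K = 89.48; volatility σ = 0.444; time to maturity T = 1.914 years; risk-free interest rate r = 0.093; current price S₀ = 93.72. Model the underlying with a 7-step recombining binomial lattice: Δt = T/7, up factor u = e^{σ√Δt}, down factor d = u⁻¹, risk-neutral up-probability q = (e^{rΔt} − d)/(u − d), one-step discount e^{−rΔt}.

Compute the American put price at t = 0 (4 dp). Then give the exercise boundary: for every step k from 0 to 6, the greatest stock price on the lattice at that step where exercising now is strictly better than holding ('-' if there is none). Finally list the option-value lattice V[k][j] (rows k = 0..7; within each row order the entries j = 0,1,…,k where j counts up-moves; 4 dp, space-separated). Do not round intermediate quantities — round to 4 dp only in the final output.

price = 14.3594
boundary = - - - 46.7028 58.9078 46.7028 58.9078
tree:
14.3594
21.3630 8.0205
30.7892 12.9368 3.4641
42.7772 20.2604 6.2004 0.8763
52.4535 30.5722 10.8814 1.7877 0.0000
60.1249 42.7772 18.5923 3.6470 0.0000 0.0000
66.2070 52.4535 30.5722 7.4399 0.0000 0.0000 0.0000
71.0289 60.1249 42.7772 15.1777 0.0000 0.0000 0.0000 0.0000

Δt=0.27343, u=1.26133, d=0.79281, q=0.49719, disc=e^(-rΔt)=0.97489
k=7 terminal: V=max(K-S,0) → 71.0289 60.1249 42.7772 15.1777 0.0000 0.0000 0.0000 0.0000
k=6: j=0 S=23.2730 intr=66.2070 cont=63.9603 V=66.2070[EX]; j=1 S=37.0265 intr=52.4535 cont=50.2068 V=52.4535[EX]; j=2 S=58.9078 intr=30.5722 cont=28.3255 V=30.5722[EX]; j=3 S=93.7200 intr=0.0000 cont=7.4399 V=7.4399[hold]; j=4 S=149.1049 intr=0.0000 cont=0.0000 V=0.0000[hold]; j=5 S=237.2203 intr=0.0000 cont=0.0000 V=0.0000[hold]; j=6 S=377.4084 intr=0.0000 cont=0.0000 V=0.0000[hold]  S*(6)=58.9078
k=5: j=0 S=29.3551 intr=60.1249 cont=57.8783 V=60.1249[EX]; j=1 S=46.7028 intr=42.7772 cont=40.5305 V=42.7772[EX]; j=2 S=74.3023 intr=15.1777 cont=18.5923 V=18.5923[hold]; j=3 S=118.2122 intr=0.0000 cont=3.6470 V=3.6470[hold]; j=4 S=188.0710 intr=0.0000 cont=0.0000 V=0.0000[hold]; j=5 S=299.2138 intr=0.0000 cont=0.0000 V=0.0000[hold]  S*(5)=46.7028
k=4: j=0 S=37.0265 intr=52.4535 cont=50.2068 V=52.4535[EX]; j=1 S=58.9078 intr=30.5722 cont=29.9806 V=30.5722[EX]; j=2 S=93.7200 intr=0.0000 cont=10.8814 V=10.8814[hold]; j=3 S=149.1049 intr=0.0000 cont=1.7877 V=1.7877[hold]; j=4 S=237.2203 intr=0.0000 cont=0.0000 V=0.0000[hold]  S*(4)=58.9078
k=3: j=0 S=46.7028 intr=42.7772 cont=40.5305 V=42.7772[EX]; j=1 S=74.3023 intr=15.1777 cont=20.2604 V=20.2604[hold]; j=2 S=118.2122 intr=0.0000 cont=6.2004 V=6.2004[hold]; j=3 S=188.0710 intr=0.0000 cont=0.8763 V=0.8763[hold]  S*(3)=46.7028
k=2: j=0 S=58.9078 intr=30.5722 cont=30.7892 V=30.7892[hold]; j=1 S=93.7200 intr=0.0000 cont=12.9368 V=12.9368[hold]; j=2 S=149.1049 intr=0.0000 cont=3.4641 V=3.4641[hold]  S*(2)=-
k=1: j=0 S=74.3023 intr=15.1777 cont=21.3630 V=21.3630[hold]; j=1 S=118.2122 intr=0.0000 cont=8.0205 V=8.0205[hold]  S*(1)=-
k=0: j=0 S=93.7200 intr=0.0000 cont=14.3594 V=14.3594[hold]  S*(0)=-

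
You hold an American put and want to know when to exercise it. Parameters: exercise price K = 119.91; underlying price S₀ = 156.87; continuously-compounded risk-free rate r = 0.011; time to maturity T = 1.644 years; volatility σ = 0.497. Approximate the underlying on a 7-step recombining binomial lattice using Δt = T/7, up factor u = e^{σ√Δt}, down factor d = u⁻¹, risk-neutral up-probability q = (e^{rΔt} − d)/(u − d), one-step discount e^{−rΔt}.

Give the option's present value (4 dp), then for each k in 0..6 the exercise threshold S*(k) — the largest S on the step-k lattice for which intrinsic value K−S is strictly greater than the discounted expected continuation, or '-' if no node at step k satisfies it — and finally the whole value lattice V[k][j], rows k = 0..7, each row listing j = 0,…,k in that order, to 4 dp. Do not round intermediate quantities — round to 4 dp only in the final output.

price = 17.4116
boundary = - - - - 59.8590 47.0464 59.8590
tree:
17.4116
24.9353 8.1441
34.7149 12.9026 2.2661
46.6662 20.0347 4.0966 0.0000
60.0510 30.2703 7.4056 0.0000 0.0000
72.8636 43.9699 13.3874 0.0000 0.0000 0.0000
82.9336 60.0510 24.2009 0.0000 0.0000 0.0000 0.0000
90.8483 72.8636 43.7491 0.0000 0.0000 0.0000 0.0000 0.0000

params: Δt=0.23486 u=1.27234 d=0.78595 q=0.44539 e^(-rΔt)=0.99742
t_7 payoffs: 90.8483 72.8636 43.7491 0.0000 0.0000 0.0000 0.0000 0.0000
t_6: node(6,0) S=36.9764 payoff=82.9336 vs cont=82.6243 → 82.9336 [stop]  node(6,1) S=59.8590 payoff=60.0510 vs cont=59.7416 → 60.0510 [stop]  node(6,2) S=96.9024 payoff=23.0076 vs cont=24.2009 → 24.2009 [wait]  node(6,3) S=156.8700 payoff=0.0000 vs cont=0.0000 → 0.0000 [wait]  node(6,4) S=253.9482 payoff=0.0000 vs cont=0.0000 → 0.0000 [wait]  node(6,5) S=411.1028 payoff=0.0000 vs cont=0.0000 → 0.0000 [wait]  node(6,6) S=665.5116 payoff=0.0000 vs cont=0.0000 → 0.0000 [wait]  ⇒ S*(6)=59.8590
t_5: node(5,0) S=47.0464 payoff=72.8636 vs cont=72.5542 → 72.8636 [stop]  node(5,1) S=76.1609 payoff=43.7491 vs cont=43.9699 → 43.9699 [wait]  node(5,2) S=123.2927 payoff=0.0000 vs cont=13.3874 → 13.3874 [wait]  node(5,3) S=199.5917 payoff=0.0000 vs cont=0.0000 → 0.0000 [wait]  node(5,4) S=323.1080 payoff=0.0000 vs cont=0.0000 → 0.0000 [wait]  node(5,5) S=523.0618 payoff=0.0000 vs cont=0.0000 → 0.0000 [wait]  ⇒ S*(5)=47.0464
t_4: node(4,0) S=59.8590 payoff=60.0510 vs cont=59.8397 → 60.0510 [stop]  node(4,1) S=96.9024 payoff=23.0076 vs cont=30.2703 → 30.2703 [wait]  node(4,2) S=156.8700 payoff=0.0000 vs cont=7.4056 → 7.4056 [wait]  node(4,3) S=253.9482 payoff=0.0000 vs cont=0.0000 → 0.0000 [wait]  node(4,4) S=411.1028 payoff=0.0000 vs cont=0.0000 → 0.0000 [wait]  ⇒ S*(4)=59.8590
t_3: node(3,0) S=76.1609 payoff=43.7491 vs cont=46.6662 → 46.6662 [wait]  node(3,1) S=123.2927 payoff=0.0000 vs cont=20.0347 → 20.0347 [wait]  node(3,2) S=199.5917 payoff=0.0000 vs cont=4.0966 → 4.0966 [wait]  node(3,3) S=323.1080 payoff=0.0000 vs cont=0.0000 → 0.0000 [wait]  ⇒ S*(3)=-
t_2: node(2,0) S=96.9024 payoff=23.0076 vs cont=34.7149 → 34.7149 [wait]  node(2,1) S=156.8700 payoff=0.0000 vs cont=12.9026 → 12.9026 [wait]  node(2,2) S=253.9482 payoff=0.0000 vs cont=2.2661 → 2.2661 [wait]  ⇒ S*(2)=-
t_1: node(1,0) S=123.2927 payoff=0.0000 vs cont=24.9353 → 24.9353 [wait]  node(1,1) S=199.5917 payoff=0.0000 vs cont=8.1441 → 8.1441 [wait]  ⇒ S*(1)=-
t_0: node(0,0) S=156.8700 payoff=0.0000 vs cont=17.4116 → 17.4116 [wait]  ⇒ S*(0)=-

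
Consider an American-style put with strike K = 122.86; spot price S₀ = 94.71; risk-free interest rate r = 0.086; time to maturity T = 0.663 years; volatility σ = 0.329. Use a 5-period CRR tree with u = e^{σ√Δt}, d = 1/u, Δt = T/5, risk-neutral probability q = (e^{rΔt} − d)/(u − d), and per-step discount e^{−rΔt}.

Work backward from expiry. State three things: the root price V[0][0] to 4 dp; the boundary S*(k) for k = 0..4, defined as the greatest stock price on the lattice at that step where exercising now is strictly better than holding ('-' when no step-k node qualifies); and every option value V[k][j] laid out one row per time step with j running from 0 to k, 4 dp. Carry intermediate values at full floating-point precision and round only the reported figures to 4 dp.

price = 28.1500
boundary = 94.7100 84.0168 94.7100 84.0168 94.7100
tree:
28.1500
38.8432 18.6113
48.3291 28.1500 10.1419
56.7440 38.8432 17.3472 3.6576
64.2088 48.3291 28.1500 7.6728 0.0000
70.8308 56.7440 38.8432 16.0958 0.0000 0.0000

Δt=0.13260  u=1.12727  d=0.88710  q=0.51784  discount=0.98866
step 5 (expiry): payoffs max(K−S,0) = 70.8308 56.7440 38.8432 16.0958 0.0000 0.0000
step 4: (k=4,j=0): S=58.6512, (K−S)⁺=64.2088, hold=62.8157 ⇒ V=64.2088 exercise | (k=4,j=1): S=74.5309, (K−S)⁺=48.3291, hold=46.9360 ⇒ V=48.3291 exercise | (k=4,j=2): S=94.7100, (K−S)⁺=28.1500, hold=26.7569 ⇒ V=28.1500 exercise | (k=4,j=3): S=120.3526, (K−S)⁺=2.5074, hold=7.6728 ⇒ V=7.6728 continue | (k=4,j=4): S=152.9378, (K−S)⁺=0.0000, hold=0.0000 ⇒ V=0.0000 continue  boundary S*=94.7100
step 3: (k=3,j=0): S=66.1160, (K−S)⁺=56.7440, hold=55.3509 ⇒ V=56.7440 exercise | (k=3,j=1): S=84.0168, (K−S)⁺=38.8432, hold=37.4501 ⇒ V=38.8432 exercise | (k=3,j=2): S=106.7642, (K−S)⁺=16.0958, hold=17.3472 ⇒ V=17.3472 continue | (k=3,j=3): S=135.6704, (K−S)⁺=0.0000, hold=3.6576 ⇒ V=3.6576 continue  boundary S*=84.0168
step 2: (k=2,j=0): S=74.5309, (K−S)⁺=48.3291, hold=46.9360 ⇒ V=48.3291 exercise | (k=2,j=1): S=94.7100, (K−S)⁺=28.1500, hold=27.3976 ⇒ V=28.1500 exercise | (k=2,j=2): S=120.3526, (K−S)⁺=2.5074, hold=10.1419 ⇒ V=10.1419 continue  boundary S*=94.7100
step 1: (k=1,j=0): S=84.0168, (K−S)⁺=38.8432, hold=37.4501 ⇒ V=38.8432 exercise | (k=1,j=1): S=106.7642, (K−S)⁺=16.0958, hold=18.6113 ⇒ V=18.6113 continue  boundary S*=84.0168
step 0: (k=0,j=0): S=94.7100, (K−S)⁺=28.1500, hold=28.0448 ⇒ V=28.1500 exercise  boundary S*=94.7100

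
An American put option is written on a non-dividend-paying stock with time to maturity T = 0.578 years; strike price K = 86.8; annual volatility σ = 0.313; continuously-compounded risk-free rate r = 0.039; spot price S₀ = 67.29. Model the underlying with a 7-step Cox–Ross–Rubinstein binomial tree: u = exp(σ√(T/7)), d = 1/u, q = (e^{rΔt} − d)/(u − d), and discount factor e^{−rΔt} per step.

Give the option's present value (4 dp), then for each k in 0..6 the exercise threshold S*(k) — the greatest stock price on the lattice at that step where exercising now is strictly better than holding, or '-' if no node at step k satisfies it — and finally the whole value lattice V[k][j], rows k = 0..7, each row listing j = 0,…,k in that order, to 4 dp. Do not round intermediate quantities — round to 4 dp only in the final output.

price = 19.8939
boundary = - 61.5020 56.2119 61.5020 67.2900 73.6227 67.2900
tree:
19.8939
25.2980 14.5197
30.5881 19.5869 9.4537
35.4231 25.2980 13.8982 4.9890
39.8423 30.5881 19.5100 8.2735 1.6764
43.8814 35.4231 25.2980 13.1773 3.3332 0.0000
47.5731 39.8423 30.5881 19.5100 6.6274 0.0000 0.0000
50.9472 43.8814 35.4231 25.2980 13.1773 0.0000 0.0000 0.0000

params: Δt=0.08257 u=1.09411 d=0.91398 q=0.49544 e^(-rΔt)=0.99678
t_7 payoffs: 50.9472 43.8814 35.4231 25.2980 13.1773 0.0000 0.0000 0.0000
t_6: node(6,0) S=39.2269 payoff=47.5731 vs cont=47.2940 → 47.5731 [stop]  node(6,1) S=46.9577 payoff=39.8423 vs cont=39.5633 → 39.8423 [stop]  node(6,2) S=56.2119 payoff=30.5881 vs cont=30.3090 → 30.5881 [stop]  node(6,3) S=67.2900 payoff=19.5100 vs cont=19.2309 → 19.5100 [stop]  node(6,4) S=80.5513 payoff=6.2487 vs cont=6.6274 → 6.6274 [wait]  node(6,5) S=96.4261 payoff=0.0000 vs cont=0.0000 → 0.0000 [wait]  node(6,6) S=115.4295 payoff=0.0000 vs cont=0.0000 → 0.0000 [wait]  ⇒ S*(6)=67.2900
t_5: node(5,0) S=42.9186 payoff=43.8814 vs cont=43.6023 → 43.8814 [stop]  node(5,1) S=51.3769 payoff=35.4231 vs cont=35.1441 → 35.4231 [stop]  node(5,2) S=61.5020 payoff=25.2980 vs cont=25.0189 → 25.2980 [stop]  node(5,3) S=73.6227 payoff=13.1773 vs cont=13.0853 → 13.1773 [stop]  node(5,4) S=88.1320 payoff=0.0000 vs cont=3.3332 → 3.3332 [wait]  node(5,5) S=105.5008 payoff=0.0000 vs cont=0.0000 → 0.0000 [wait]  ⇒ S*(5)=73.6227
t_4: node(4,0) S=46.9577 payoff=39.8423 vs cont=39.5633 → 39.8423 [stop]  node(4,1) S=56.2119 payoff=30.5881 vs cont=30.3090 → 30.5881 [stop]  node(4,2) S=67.2900 payoff=19.5100 vs cont=19.2309 → 19.5100 [stop]  node(4,3) S=80.5513 payoff=6.2487 vs cont=8.2735 → 8.2735 [wait]  node(4,4) S=96.4261 payoff=0.0000 vs cont=1.6764 → 1.6764 [wait]  ⇒ S*(4)=67.2900
t_3: node(3,0) S=51.3769 payoff=35.4231 vs cont=35.1441 → 35.4231 [stop]  node(3,1) S=61.5020 payoff=25.2980 vs cont=25.0189 → 25.2980 [stop]  node(3,2) S=73.6227 payoff=13.1773 vs cont=13.8982 → 13.8982 [wait]  node(3,3) S=88.1320 payoff=0.0000 vs cont=4.9890 → 4.9890 [wait]  ⇒ S*(3)=61.5020
t_2: node(2,0) S=56.2119 payoff=30.5881 vs cont=30.3090 → 30.5881 [stop]  node(2,1) S=67.2900 payoff=19.5100 vs cont=19.5869 → 19.5869 [wait]  node(2,2) S=80.5513 payoff=6.2487 vs cont=9.4537 → 9.4537 [wait]  ⇒ S*(2)=56.2119
t_1: node(1,0) S=61.5020 payoff=25.2980 vs cont=25.0569 → 25.2980 [stop]  node(1,1) S=73.6227 payoff=13.1773 vs cont=14.5197 → 14.5197 [wait]  ⇒ S*(1)=61.5020
t_0: node(0,0) S=67.2900 payoff=19.5100 vs cont=19.8939 → 19.8939 [wait]  ⇒ S*(0)=-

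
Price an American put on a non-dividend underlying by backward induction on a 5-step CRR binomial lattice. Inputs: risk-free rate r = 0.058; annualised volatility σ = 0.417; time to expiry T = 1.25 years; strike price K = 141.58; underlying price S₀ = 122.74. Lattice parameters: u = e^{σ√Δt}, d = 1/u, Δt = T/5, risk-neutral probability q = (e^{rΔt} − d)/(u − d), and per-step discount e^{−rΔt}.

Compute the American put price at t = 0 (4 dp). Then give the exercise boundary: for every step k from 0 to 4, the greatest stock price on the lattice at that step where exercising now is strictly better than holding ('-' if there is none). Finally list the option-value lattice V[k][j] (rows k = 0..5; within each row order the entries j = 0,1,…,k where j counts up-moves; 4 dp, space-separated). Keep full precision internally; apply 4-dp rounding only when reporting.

price = 29.9130
boundary = - - 80.8882 99.6405 80.8882
tree:
29.9130
43.5766 16.1827
60.6918 26.5629 5.5541
75.9149 41.9395 10.8965 0.0000
88.2730 60.6918 21.3774 0.0000 0.0000
98.3053 75.9149 41.9395 0.0000 0.0000 0.0000

Δt=0.25000, u=1.23183, d=0.81180, q=0.48284, disc=e^(-rΔt)=0.98560
k=5 terminal: V=max(K-S,0) → 98.3053 75.9149 41.9395 0.0000 0.0000 0.0000
k=4: j=0 S=53.3070 intr=88.2730 cont=86.2349 V=88.2730[EX]; j=1 S=80.8882 intr=60.6918 cont=58.6537 V=60.6918[EX]; j=2 S=122.7400 intr=18.8400 cont=21.3774 V=21.3774[hold]; j=3 S=186.2460 intr=0.0000 cont=0.0000 V=0.0000[hold]; j=4 S=282.6101 intr=0.0000 cont=0.0000 V=0.0000[hold]  S*(4)=80.8882
k=3: j=0 S=65.6651 intr=75.9149 cont=73.8768 V=75.9149[EX]; j=1 S=99.6405 intr=41.9395 cont=41.1089 V=41.9395[EX]; j=2 S=151.1947 intr=0.0000 cont=10.8965 V=10.8965[hold]; j=3 S=229.4232 intr=0.0000 cont=0.0000 V=0.0000[hold]  S*(3)=99.6405
k=2: j=0 S=80.8882 intr=60.6918 cont=58.6537 V=60.6918[EX]; j=1 S=122.7400 intr=18.8400 cont=26.5629 V=26.5629[hold]; j=2 S=186.2460 intr=0.0000 cont=5.5541 V=5.5541[hold]  S*(2)=80.8882
k=1: j=0 S=99.6405 intr=41.9395 cont=43.5766 V=43.5766[hold]; j=1 S=151.1947 intr=0.0000 cont=16.1827 V=16.1827[hold]  S*(1)=-
k=0: j=0 S=122.7400 intr=18.8400 cont=29.9130 V=29.9130[hold]  S*(0)=-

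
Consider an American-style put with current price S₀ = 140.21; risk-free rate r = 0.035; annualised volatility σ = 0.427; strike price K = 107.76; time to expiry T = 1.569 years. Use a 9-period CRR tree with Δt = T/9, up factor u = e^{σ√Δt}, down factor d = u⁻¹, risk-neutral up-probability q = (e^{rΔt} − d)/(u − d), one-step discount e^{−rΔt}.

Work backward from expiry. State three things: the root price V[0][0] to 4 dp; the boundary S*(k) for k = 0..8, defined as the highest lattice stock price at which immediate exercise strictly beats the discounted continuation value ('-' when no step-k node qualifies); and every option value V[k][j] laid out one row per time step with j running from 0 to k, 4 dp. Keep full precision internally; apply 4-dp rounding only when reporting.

price = 11.0534
boundary = - - - - - 57.4957 68.7170 57.4957 68.7170
tree:
11.0534
15.8956 5.7932
22.2744 8.9836 2.3082
30.2894 13.6193 3.9272 0.5316
39.7877 20.0829 6.5832 1.0143 0.0000
50.2643 28.6124 10.8251 1.9350 0.0000 0.0000
59.6532 39.0430 17.3437 3.6915 0.0000 0.0000 0.0000
67.5089 50.2643 26.7765 7.0425 0.0000 0.0000 0.0000 0.0000
74.0818 59.6532 39.0430 13.4354 0.0000 0.0000 0.0000 0.0000 0.0000
79.5814 67.5089 50.2643 25.6317 0.0000 0.0000 0.0000 0.0000 0.0000 0.0000

params: Δt=0.17433 u=1.19517 d=0.83670 q=0.47262 e^(-rΔt)=0.99392
t_9 payoffs: 79.5814 67.5089 50.2643 25.6317 0.0000 0.0000 0.0000 0.0000 0.0000 0.0000
t_8: node(8,0) S=33.6782 payoff=74.0818 vs cont=73.4263 → 74.0818 [stop]  node(8,1) S=48.1068 payoff=59.6532 vs cont=58.9977 → 59.6532 [stop]  node(8,2) S=68.7170 payoff=39.0430 vs cont=38.3875 → 39.0430 [stop]  node(8,3) S=98.1570 payoff=9.6030 vs cont=13.4354 → 13.4354 [wait]  node(8,4) S=140.2100 payoff=0.0000 vs cont=0.0000 → 0.0000 [wait]  node(8,5) S=200.2795 payoff=0.0000 vs cont=0.0000 → 0.0000 [wait]  node(8,6) S=286.0843 payoff=0.0000 vs cont=0.0000 → 0.0000 [wait]  node(8,7) S=408.6501 payoff=0.0000 vs cont=0.0000 → 0.0000 [wait]  node(8,8) S=583.7262 payoff=0.0000 vs cont=0.0000 → 0.0000 [wait]  ⇒ S*(8)=68.7170
t_7: node(7,0) S=40.2511 payoff=67.5089 vs cont=66.8534 → 67.5089 [stop]  node(7,1) S=57.4957 payoff=50.2643 vs cont=49.6088 → 50.2643 [stop]  node(7,2) S=82.1283 payoff=25.6317 vs cont=26.7765 → 26.7765 [wait]  node(7,3) S=117.3141 payoff=0.0000 vs cont=7.0425 → 7.0425 [wait]  node(7,4) S=167.5744 payoff=0.0000 vs cont=0.0000 → 0.0000 [wait]  node(7,5) S=239.3676 payoff=0.0000 vs cont=0.0000 → 0.0000 [wait]  node(7,6) S=341.9187 payoff=0.0000 vs cont=0.0000 → 0.0000 [wait]  node(7,7) S=488.4054 payoff=0.0000 vs cont=0.0000 → 0.0000 [wait]  ⇒ S*(7)=57.4957
t_6: node(6,0) S=48.1068 payoff=59.6532 vs cont=58.9977 → 59.6532 [stop]  node(6,1) S=68.7170 payoff=39.0430 vs cont=38.9253 → 39.0430 [stop]  node(6,2) S=98.1570 payoff=9.6030 vs cont=17.3437 → 17.3437 [wait]  node(6,3) S=140.2100 payoff=0.0000 vs cont=3.6915 → 3.6915 [wait]  node(6,4) S=200.2795 payoff=0.0000 vs cont=0.0000 → 0.0000 [wait]  node(6,5) S=286.0843 payoff=0.0000 vs cont=0.0000 → 0.0000 [wait]  node(6,6) S=408.6501 payoff=0.0000 vs cont=0.0000 → 0.0000 [wait]  ⇒ S*(6)=68.7170
t_5: node(5,0) S=57.4957 payoff=50.2643 vs cont=49.6088 → 50.2643 [stop]  node(5,1) S=82.1283 payoff=25.6317 vs cont=28.6124 → 28.6124 [wait]  node(5,2) S=117.3141 payoff=0.0000 vs cont=10.8251 → 10.8251 [wait]  node(5,3) S=167.5744 payoff=0.0000 vs cont=1.9350 → 1.9350 [wait]  node(5,4) S=239.3676 payoff=0.0000 vs cont=0.0000 → 0.0000 [wait]  node(5,5) S=341.9187 payoff=0.0000 vs cont=0.0000 → 0.0000 [wait]  ⇒ S*(5)=57.4957
t_4: node(4,0) S=68.7170 payoff=39.0430 vs cont=39.7877 → 39.7877 [wait]  node(4,1) S=98.1570 payoff=9.6030 vs cont=20.0829 → 20.0829 [wait]  node(4,2) S=140.2100 payoff=0.0000 vs cont=6.5832 → 6.5832 [wait]  node(4,3) S=200.2795 payoff=0.0000 vs cont=1.0143 → 1.0143 [wait]  node(4,4) S=286.0843 payoff=0.0000 vs cont=0.0000 → 0.0000 [wait]  ⇒ S*(4)=-
t_3: node(3,0) S=82.1283 payoff=25.6317 vs cont=30.2894 → 30.2894 [wait]  node(3,1) S=117.3141 payoff=0.0000 vs cont=13.6193 → 13.6193 [wait]  node(3,2) S=167.5744 payoff=0.0000 vs cont=3.9272 → 3.9272 [wait]  node(3,3) S=239.3676 payoff=0.0000 vs cont=0.5316 → 0.5316 [wait]  ⇒ S*(3)=-
t_2: node(2,0) S=98.1570 payoff=9.6030 vs cont=22.2744 → 22.2744 [wait]  node(2,1) S=140.2100 payoff=0.0000 vs cont=8.9836 → 8.9836 [wait]  node(2,2) S=200.2795 payoff=0.0000 vs cont=2.3082 → 2.3082 [wait]  ⇒ S*(2)=-
t_1: node(1,0) S=117.3141 payoff=0.0000 vs cont=15.8956 → 15.8956 [wait]  node(1,1) S=167.5744 payoff=0.0000 vs cont=5.7932 → 5.7932 [wait]  ⇒ S*(1)=-
t_0: node(0,0) S=140.2100 payoff=0.0000 vs cont=11.0534 → 11.0534 [wait]  ⇒ S*(0)=-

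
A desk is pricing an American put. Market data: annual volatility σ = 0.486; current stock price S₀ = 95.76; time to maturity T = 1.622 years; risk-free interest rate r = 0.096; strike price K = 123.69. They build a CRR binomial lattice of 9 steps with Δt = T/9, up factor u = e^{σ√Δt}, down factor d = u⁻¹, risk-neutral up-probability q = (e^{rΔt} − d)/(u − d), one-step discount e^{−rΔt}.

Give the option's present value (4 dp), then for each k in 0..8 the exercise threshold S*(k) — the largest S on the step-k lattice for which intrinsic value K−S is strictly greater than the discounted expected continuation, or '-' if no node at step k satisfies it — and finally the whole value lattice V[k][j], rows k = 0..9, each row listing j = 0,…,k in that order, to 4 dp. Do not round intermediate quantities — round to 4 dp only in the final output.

price = 34.6141
boundary = - - 63.3836 77.9078 63.3836 77.9078 63.3836 77.9078 95.7600
tree:
34.6141
46.3258 23.6848
60.3064 33.4572 14.3804
72.1228 45.7822 21.8499 7.1361
81.7363 60.3064 32.2154 11.8643 2.4805
89.5576 72.1228 45.7822 19.2744 4.5921 0.3762
95.9208 81.7363 60.3064 30.3611 8.4484 0.7514 0.0000
101.0977 89.5576 72.1228 45.7822 15.4289 1.5007 0.0000 0.0000
105.3095 95.9208 81.7363 60.3064 27.9300 2.9975 0.0000 0.0000 0.0000
108.7361 101.0977 89.5576 72.1228 45.7822 5.9870 0.0000 0.0000 0.0000 0.0000

params: Δt=0.18022 u=1.22915 d=0.81357 q=0.49060 e^(-rΔt)=0.98285
t_9 payoffs: 108.7361 101.0977 89.5576 72.1228 45.7822 5.9870 0.0000 0.0000 0.0000 0.0000
t_8: node(8,0) S=18.3805 payoff=105.3095 vs cont=103.1879 → 105.3095 [stop]  node(8,1) S=27.7692 payoff=95.9208 vs cont=93.7992 → 95.9208 [stop]  node(8,2) S=41.9537 payoff=81.7363 vs cont=79.6147 → 81.7363 [stop]  node(8,3) S=63.3836 payoff=60.3064 vs cont=58.1848 → 60.3064 [stop]  node(8,4) S=95.7600 payoff=27.9300 vs cont=25.8084 → 27.9300 [stop]  node(8,5) S=144.6742 payoff=0.0000 vs cont=2.9975 → 2.9975 [wait]  node(8,6) S=218.5737 payoff=0.0000 vs cont=0.0000 → 0.0000 [wait]  node(8,7) S=330.2211 payoff=0.0000 vs cont=0.0000 → 0.0000 [wait]  node(8,8) S=498.8980 payoff=0.0000 vs cont=0.0000 → 0.0000 [wait]  ⇒ S*(8)=95.7600
t_7: node(7,0) S=22.5923 payoff=101.0977 vs cont=98.9761 → 101.0977 [stop]  node(7,1) S=34.1324 payoff=89.5576 vs cont=87.4360 → 89.5576 [stop]  node(7,2) S=51.5672 payoff=72.1228 vs cont=70.0012 → 72.1228 [stop]  node(7,3) S=77.9078 payoff=45.7822 vs cont=43.6607 → 45.7822 [stop]  node(7,4) S=117.7030 payoff=5.9870 vs cont=15.4289 → 15.4289 [wait]  node(7,5) S=177.8257 payoff=0.0000 vs cont=1.5007 → 1.5007 [wait]  node(7,6) S=268.6590 payoff=0.0000 vs cont=0.0000 → 0.0000 [wait]  node(7,7) S=405.8900 payoff=0.0000 vs cont=0.0000 → 0.0000 [wait]  ⇒ S*(7)=77.9078
t_6: node(6,0) S=27.7692 payoff=95.9208 vs cont=93.7992 → 95.9208 [stop]  node(6,1) S=41.9537 payoff=81.7363 vs cont=79.6147 → 81.7363 [stop]  node(6,2) S=63.3836 payoff=60.3064 vs cont=58.1848 → 60.3064 [stop]  node(6,3) S=95.7600 payoff=27.9300 vs cont=30.3611 → 30.3611 [wait]  node(6,4) S=144.6742 payoff=0.0000 vs cont=8.4484 → 8.4484 [wait]  node(6,5) S=218.5737 payoff=0.0000 vs cont=0.7514 → 0.7514 [wait]  node(6,6) S=330.2211 payoff=0.0000 vs cont=0.0000 → 0.0000 [wait]  ⇒ S*(6)=63.3836
t_5: node(5,0) S=34.1324 payoff=89.5576 vs cont=87.4360 → 89.5576 [stop]  node(5,1) S=51.5672 payoff=72.1228 vs cont=70.0012 → 72.1228 [stop]  node(5,2) S=77.9078 payoff=45.7822 vs cont=44.8329 → 45.7822 [stop]  node(5,3) S=117.7030 payoff=5.9870 vs cont=19.2744 → 19.2744 [wait]  node(5,4) S=177.8257 payoff=0.0000 vs cont=4.5921 → 4.5921 [wait]  node(5,5) S=268.6590 payoff=0.0000 vs cont=0.3762 → 0.3762 [wait]  ⇒ S*(5)=77.9078
t_4: node(4,0) S=41.9537 payoff=81.7363 vs cont=79.6147 → 81.7363 [stop]  node(4,1) S=63.3836 payoff=60.3064 vs cont=58.1848 → 60.3064 [stop]  node(4,2) S=95.7600 payoff=27.9300 vs cont=32.2154 → 32.2154 [wait]  node(4,3) S=144.6742 payoff=0.0000 vs cont=11.8643 → 11.8643 [wait]  node(4,4) S=218.5737 payoff=0.0000 vs cont=2.4805 → 2.4805 [wait]  ⇒ S*(4)=63.3836
t_3: node(3,0) S=51.5672 payoff=72.1228 vs cont=70.0012 → 72.1228 [stop]  node(3,1) S=77.9078 payoff=45.7822 vs cont=45.7270 → 45.7822 [stop]  node(3,2) S=117.7030 payoff=5.9870 vs cont=21.8499 → 21.8499 [wait]  node(3,3) S=177.8257 payoff=0.0000 vs cont=7.1361 → 7.1361 [wait]  ⇒ S*(3)=77.9078
t_2: node(2,0) S=63.3836 payoff=60.3064 vs cont=58.1848 → 60.3064 [stop]  node(2,1) S=95.7600 payoff=27.9300 vs cont=33.4572 → 33.4572 [wait]  node(2,2) S=144.6742 payoff=0.0000 vs cont=14.3804 → 14.3804 [wait]  ⇒ S*(2)=63.3836
t_1: node(1,0) S=77.9078 payoff=45.7822 vs cont=46.3258 → 46.3258 [wait]  node(1,1) S=117.7030 payoff=5.9870 vs cont=23.6848 → 23.6848 [wait]  ⇒ S*(1)=-
t_0: node(0,0) S=95.7600 payoff=27.9300 vs cont=34.6141 → 34.6141 [wait]  ⇒ S*(0)=-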